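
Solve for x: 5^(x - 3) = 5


Express both sides with the same base.
5 = 5^1
Since the bases match, equate exponents: x - 3 = 1
So x = 1 - (-3) = 4

x = 4


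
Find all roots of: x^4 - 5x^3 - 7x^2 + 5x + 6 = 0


Let p(x) = x^4 - 5x^3 - 7x^2 + 5x + 6. By the rational root theorem (leading coefficient 1), any rational root is an integer divisor of 6: try ±1, ±2, ... in turn.
Test x = 1: value = 0 ✓, so (x - 1) is a factor.
Synthetic division by (x - 1): bring down 1; 1(1) - 5 = -4; (-4)(1) - 7 = -11; (-11)(1) + 5 = -6; (-6)(1) + 6 = 0 → quotient x^3 - 4x^2 - 11x - 6, remainder 0.
Continue with the quotient x^3 - 4x^2 - 11x - 6 (candidates must divide 6; re-test x = 1 first in case it repeats).
Test x = 1: value = -20 ≠ 0.
Test x = -1: value = 0 ✓, so (x + 1) is a factor.
Synthetic division by (x + 1): bring down 1; 1(-1) - 4 = -5; (-5)(-1) - 11 = -6; (-6)(-1) - 6 = 0 → quotient x^2 - 5x - 6, remainder 0.
Solve the quadratic x^2 - 5x - 6 = 0: discriminant = (-5)^2 - 4(1)(-6) = 25 + 24 = 49.
sqrt(49) = 7, so x = (5 ± 7)/2: x = 6 or x = -1.
Collecting all roots found:

x = -1 (multiplicity 2), x = 1, x = 6


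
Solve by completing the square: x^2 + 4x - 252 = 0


Start: x^2 + 4x - 252 = 0
Move constant: x^2 + 4x = 252
Half of 4 is 2, squared is 4
Add 4 to both sides: x^2 + 4x + 4 = 256
(x + 2)^2 = 256
x + 2 = ±16
x = -2 + 16 = 14 or x = -2 - 16 = -18

x = -18, x = 14


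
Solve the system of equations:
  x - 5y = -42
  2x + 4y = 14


Using Cramer's rule:
Determinant D = (1)(4) - (2)(-5) = 4 + 10 = 14
Dx = (-42)(4) - (14)(-5) = -168 + 70 = -98
Dy = (1)(14) - (2)(-42) = 14 + 84 = 98
x = Dx/D = -98/14 = -7
y = Dy/D = 98/14 = 7

x = -7, y = 7


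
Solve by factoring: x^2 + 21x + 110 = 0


We need two numbers that multiply to 110 and add to 21.
Those numbers are 11 and 10 (since 11 * 10 = 110 and 11 + 10 = 21).
So x^2 + 21x + 110 = (x + 11)(x + 10) = 0
Setting each factor to zero: x = -11 or x = -10

x = -11, x = -10


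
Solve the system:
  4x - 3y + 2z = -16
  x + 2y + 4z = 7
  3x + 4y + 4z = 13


Using Cramer's rule. Expand each determinant along the first row.
D  = 4*[2*4 - 4*4] - (-3)*[1*4 - 4*3] + 2*[1*4 - 2*3]
  = 4*(-8) - (-3)*(-8) + 2*(-2) = -60
Dx = (-16)*[2*4 - 4*4] - (-3)*[7*4 - 4*13] + 2*[7*4 - 2*13]
  = (-16)*(-8) - (-3)*(-24) + 2*(2) = 60
Dy = 4*[7*4 - 4*13] - (-16)*[1*4 - 4*3] + 2*[1*13 - 7*3]
  = 4*(-24) - (-16)*(-8) + 2*(-8) = -240
Dz = 4*[2*13 - 7*4] - (-3)*[1*13 - 7*3] + (-16)*[1*4 - 2*3]
  = 4*(-2) - (-3)*(-8) + (-16)*(-2) = 0
x = Dx/D = 60/-60 = -1, y = Dy/D = -240/-60 = 4, z = Dz/D = 0/-60 = 0
Check eq1: (4)(-1) + (-3)(4) + (2)(0) = -16 = -16 ✓
Check eq2: (1)(-1) + (2)(4) + (4)(0) = 7 = 7 ✓
Check eq3: (3)(-1) + (4)(4) + (4)(0) = 13 = 13 ✓

x = -1, y = 4, z = 0


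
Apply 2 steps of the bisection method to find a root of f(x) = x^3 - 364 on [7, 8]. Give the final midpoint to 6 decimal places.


f(x) = x^3 - 364
f(7) = -21 < 0
f(8) = 148 > 0

Step 1: midpoint = (7.000000 + 8.000000)/2 = 7.500000
  f(7.500000) = 57.875000
  f(mid) > 0, so root is in [7.000000, 7.500000]

Step 2: midpoint = (7.000000 + 7.500000)/2 = 7.250000
  f(7.250000) = 17.078125
  f(mid) > 0, so root is in [7.000000, 7.250000]

midpoint = 7.250000


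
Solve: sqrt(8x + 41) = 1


Square both sides: 8x + 41 = 1^2 = 1
8x = 1 - 41 = -40
x = -5
Check: sqrt(8*(-5) + 41) = sqrt(1) = 1 ✓

x = -5


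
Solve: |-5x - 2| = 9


An absolute value equation |expr| = 9 gives two cases:
Case 1: -5x - 2 = 9
  -5x = 11, so x = -11/5
Case 2: -5x - 2 = -9
  -5x = -7, so x = 7/5

x = -11/5, x = 7/5


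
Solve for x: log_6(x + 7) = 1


Convert to exponential form: x + 7 = 6^1 = 6
x = 6 - 7 = -1
Check: log_6(-1 + 7) = log_6(6) = log_6(6) = 1 ✓

x = -1


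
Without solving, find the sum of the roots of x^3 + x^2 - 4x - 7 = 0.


By Vieta's formulas for x^3 + bx^2 + cx + d = 0:
  r1 + r2 + r3 = -b/a = -1
  r1*r2 + r1*r3 + r2*r3 = c/a = -4
  r1*r2*r3 = -d/a = 7


Sum = -1


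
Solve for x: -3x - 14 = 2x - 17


Starting with: -3x - 14 = 2x - 17
Move all x terms to left: (-3 - 2)x = -17 + 14
Simplify: -5x = -3
Divide both sides by -5: x = 3/5

x = 3/5


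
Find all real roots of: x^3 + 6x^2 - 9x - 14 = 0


Let p(x) = x^3 + 6x^2 - 9x - 14. By the rational root theorem (leading coefficient 1), any rational root is an integer divisor of 14: try ±1, ±2, ... in turn.
Test x = 1: value = -16 ≠ 0.
Test x = -1: value = 0 ✓, so (x + 1) is a factor.
Synthetic division by (x + 1): bring down 1; 1(-1) + 6 = 5; 5(-1) - 9 = -14; (-14)(-1) - 14 = 0 → quotient x^2 + 5x - 14, remainder 0.
Solve the quadratic x^2 + 5x - 14 = 0: discriminant = 5^2 - 4(1)(-14) = 25 + 56 = 81.
sqrt(81) = 9, so x = (-5 ± 9)/2: x = 2 or x = -7.

x = -7, x = -1, x = 2


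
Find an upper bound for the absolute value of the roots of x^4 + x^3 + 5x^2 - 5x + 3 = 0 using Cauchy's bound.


Cauchy's bound: all roots r satisfy |r| <= 1 + max(|a_i/a_n|) for i = 0,...,n-1
where a_n is the leading coefficient.

Coefficients: [1, 1, 5, -5, 3]
Leading coefficient a_n = 1
Ratios |a_i/a_n|: 1, 5, 5, 3
Maximum ratio: 5
Cauchy's bound: |r| <= 1 + 5 = 6

Upper bound = 6


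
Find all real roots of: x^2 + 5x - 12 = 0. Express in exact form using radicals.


Using the quadratic formula: x = (-b ± sqrt(b^2 - 4ac)) / (2a)
Here a = 1, b = 5, c = -12
Discriminant = b^2 - 4ac = 5^2 - 4(1)(-12) = 25 + 48 = 73
Since discriminant = 73 > 0, there are two real roots.
x = (-5 ± sqrt(73)) / 2
Numerically: x ≈ 1.7720 or x ≈ -6.7720

x = (-5 + sqrt(73)) / 2 or x = (-5 - sqrt(73)) / 2


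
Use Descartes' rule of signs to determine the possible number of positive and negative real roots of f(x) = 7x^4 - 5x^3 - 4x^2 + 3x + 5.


Descartes' rule of signs:

For positive roots, count sign changes in f(x) = 7x^4 - 5x^3 - 4x^2 + 3x + 5:
Signs of coefficients: +, -, -, +, +
Number of sign changes: 2
Possible positive real roots: 2, 0

For negative roots, examine f(-x) = 7x^4 + 5x^3 - 4x^2 - 3x + 5:
Signs of coefficients: +, +, -, -, +
Number of sign changes: 2
Possible negative real roots: 2, 0

Positive roots: 2 or 0; Negative roots: 2 or 0


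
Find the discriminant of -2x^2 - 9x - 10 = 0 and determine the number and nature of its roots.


For ax^2 + bx + c = 0, discriminant D = b^2 - 4ac
Here a = -2, b = -9, c = -10
D = (-9)^2 - 4(-2)(-10) = 81 - 80 = 1

D = 1 > 0 and is a perfect square (sqrt = 1)
The equation has 2 distinct real rational roots.

Discriminant = 1, 2 distinct real rational roots


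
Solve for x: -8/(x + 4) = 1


Multiply both sides by (x + 4): -8 = 1(x + 4)
Distribute: -8 = x + 4
x = -8 - 4 = -12
x = -12

x = -12


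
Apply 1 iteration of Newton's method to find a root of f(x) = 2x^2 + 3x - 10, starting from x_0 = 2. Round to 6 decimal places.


Newton's method: x_(n+1) = x_n - f(x_n)/f'(x_n)
f(x) = 2x^2 + 3x - 10
f'(x) = 4x + 3

Iteration 1:
  f(2.000000) = 4.000000
  f'(2.000000) = 11.000000
  x_1 = 2.000000 - (4.000000)/(11.000000) = 1.636364

x_1 = 1.636364


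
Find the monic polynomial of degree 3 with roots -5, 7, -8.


A monic polynomial with roots -5, 7, -8 is:
p(x) = (x + 5)(x - 7)(x + 8)
After multiplying by (x + 5): x + 5
After multiplying by (x - 7): x^2 - 2x - 35
After multiplying by (x + 8): x^3 + 6x^2 - 51x - 280

x^3 + 6x^2 - 51x - 280


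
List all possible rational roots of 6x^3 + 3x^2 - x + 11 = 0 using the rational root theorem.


Rational root theorem: possible roots are ±p/q where:
  p divides the constant term (11): p ∈ {1, 11}
  q divides the leading coefficient (6): q ∈ {1, 2, 3, 6}

All possible rational roots: -11, -11/2, -11/3, -11/6, -1, -1/2, -1/3, -1/6, 1/6, 1/3, 1/2, 1, 11/6, 11/3, 11/2, 11

-11, -11/2, -11/3, -11/6, -1, -1/2, -1/3, -1/6, 1/6, 1/3, 1/2, 1, 11/6, 11/3, 11/2, 11


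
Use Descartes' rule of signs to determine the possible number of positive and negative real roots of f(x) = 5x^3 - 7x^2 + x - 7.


Descartes' rule of signs:

For positive roots, count sign changes in f(x) = 5x^3 - 7x^2 + x - 7:
Signs of coefficients: +, -, +, -
Number of sign changes: 3
Possible positive real roots: 3, 1

For negative roots, examine f(-x) = -5x^3 - 7x^2 - x - 7:
Signs of coefficients: -, -, -, -
Number of sign changes: 0
Possible negative real roots: 0

Positive roots: 3 or 1; Negative roots: 0


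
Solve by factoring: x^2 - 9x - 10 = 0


We need two numbers that multiply to -10 and add to -9.
Those numbers are -10 and 1 (since (-10) * 1 = -10 and (-10) + 1 = -9).
So x^2 - 9x - 10 = (x - 10)(x + 1) = 0
Setting each factor to zero: x = 10 or x = -1

x = -1, x = 10


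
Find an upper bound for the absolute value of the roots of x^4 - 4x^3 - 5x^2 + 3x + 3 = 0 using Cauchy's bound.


Cauchy's bound: all roots r satisfy |r| <= 1 + max(|a_i/a_n|) for i = 0,...,n-1
where a_n is the leading coefficient.

Coefficients: [1, -4, -5, 3, 3]
Leading coefficient a_n = 1
Ratios |a_i/a_n|: 4, 5, 3, 3
Maximum ratio: 5
Cauchy's bound: |r| <= 1 + 5 = 6

Upper bound = 6


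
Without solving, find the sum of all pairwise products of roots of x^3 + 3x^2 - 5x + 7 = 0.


By Vieta's formulas for x^3 + bx^2 + cx + d = 0:
  r1 + r2 + r3 = -b/a = -3
  r1*r2 + r1*r3 + r2*r3 = c/a = -5
  r1*r2*r3 = -d/a = -7


Sum of pairwise products = -5


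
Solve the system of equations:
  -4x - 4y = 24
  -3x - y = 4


Using Cramer's rule:
Determinant D = (-4)(-1) - (-3)(-4) = 4 - 12 = -8
Dx = (24)(-1) - (4)(-4) = -24 + 16 = -8
Dy = (-4)(4) - (-3)(24) = -16 + 72 = 56
x = Dx/D = -8/-8 = 1
y = Dy/D = 56/-8 = -7

x = 1, y = -7


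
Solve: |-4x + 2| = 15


An absolute value equation |expr| = 15 gives two cases:
Case 1: -4x + 2 = 15
  -4x = 13, so x = -13/4
Case 2: -4x + 2 = -15
  -4x = -17, so x = 17/4

x = -13/4, x = 17/4


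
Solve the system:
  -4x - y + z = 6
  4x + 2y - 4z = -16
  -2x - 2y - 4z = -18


Using Cramer's rule. Expand each determinant along the first row.
D  = (-4)*[2*(-4) - (-4)*(-2)] - (-1)*[4*(-4) - (-4)*(-2)] + 1*[4*(-2) - 2*(-2)]
  = (-4)*(-16) - (-1)*(-24) + 1*(-4) = 36
Dx = 6*[2*(-4) - (-4)*(-2)] - (-1)*[(-16)*(-4) - (-4)*(-18)] + 1*[(-16)*(-2) - 2*(-18)]
  = 6*(-16) - (-1)*(-8) + 1*(68) = -36
Dy = (-4)*[(-16)*(-4) - (-4)*(-18)] - 6*[4*(-4) - (-4)*(-2)] + 1*[4*(-18) - (-16)*(-2)]
  = (-4)*(-8) - 6*(-24) + 1*(-104) = 72
Dz = (-4)*[2*(-18) - (-16)*(-2)] - (-1)*[4*(-18) - (-16)*(-2)] + 6*[4*(-2) - 2*(-2)]
  = (-4)*(-68) - (-1)*(-104) + 6*(-4) = 144
x = Dx/D = -36/36 = -1, y = Dy/D = 72/36 = 2, z = Dz/D = 144/36 = 4
Check eq1: (-4)(-1) + (-1)(2) + (1)(4) = 6 = 6 ✓
Check eq2: (4)(-1) + (2)(2) + (-4)(4) = -16 = -16 ✓
Check eq3: (-2)(-1) + (-2)(2) + (-4)(4) = -18 = -18 ✓

x = -1, y = 2, z = 4


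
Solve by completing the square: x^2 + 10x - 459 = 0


Start: x^2 + 10x - 459 = 0
Move constant: x^2 + 10x = 459
Half of 10 is 5, squared is 25
Add 25 to both sides: x^2 + 10x + 25 = 484
(x + 5)^2 = 484
x + 5 = ±22
x = -5 + 22 = 17 or x = -5 - 22 = -27

x = -27, x = 17


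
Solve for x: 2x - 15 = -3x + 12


Starting with: 2x - 15 = -3x + 12
Move all x terms to left: (2 + 3)x = 12 + 15
Simplify: 5x = 27
Divide both sides by 5: x = 27/5

x = 27/5


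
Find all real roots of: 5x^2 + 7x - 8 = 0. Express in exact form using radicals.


Using the quadratic formula: x = (-b ± sqrt(b^2 - 4ac)) / (2a)
Here a = 5, b = 7, c = -8
Discriminant = b^2 - 4ac = 7^2 - 4(5)(-8) = 49 + 160 = 209
Since discriminant = 209 > 0, there are two real roots.
x = (-7 ± sqrt(209)) / 10
Numerically: x ≈ 0.7457 or x ≈ -2.1457

x = (-7 + sqrt(209)) / 10 or x = (-7 - sqrt(209)) / 10


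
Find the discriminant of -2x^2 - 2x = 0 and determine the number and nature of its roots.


For ax^2 + bx + c = 0, discriminant D = b^2 - 4ac
Here a = -2, b = -2, c = 0
D = (-2)^2 - 4(-2)(0) = 4 - 0 = 4

D = 4 > 0 and is a perfect square (sqrt = 2)
The equation has 2 distinct real rational roots.

Discriminant = 4, 2 distinct real rational roots


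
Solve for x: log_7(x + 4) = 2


Convert to exponential form: x + 4 = 7^2 = 49
x = 49 - 4 = 45
Check: log_7(45 + 4) = log_7(49) = log_7(49) = 2 ✓

x = 45


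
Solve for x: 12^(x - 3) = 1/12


Express both sides with the same base.
1/12 = 12^(-1)
Since the bases match, equate exponents: x - 3 = -1
So x = -1 - (-3) = 2

x = 2


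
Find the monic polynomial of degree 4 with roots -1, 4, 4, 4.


A monic polynomial with roots -1, 4, 4, 4 is:
p(x) = (x + 1)(x - 4)(x - 4)(x - 4)
After multiplying by (x + 1): x + 1
After multiplying by (x - 4): x^2 - 3x - 4
After multiplying by (x - 4): x^3 - 7x^2 + 8x + 16
After multiplying by (x - 4): x^4 - 11x^3 + 36x^2 - 16x - 64

x^4 - 11x^3 + 36x^2 - 16x - 64


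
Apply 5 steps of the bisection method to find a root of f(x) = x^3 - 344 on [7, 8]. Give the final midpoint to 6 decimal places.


f(x) = x^3 - 344
f(7) = -1 < 0
f(8) = 168 > 0

Step 1: midpoint = (7.000000 + 8.000000)/2 = 7.500000
  f(7.500000) = 77.875000
  f(mid) > 0, so root is in [7.000000, 7.500000]

Step 2: midpoint = (7.000000 + 7.500000)/2 = 7.250000
  f(7.250000) = 37.078125
  f(mid) > 0, so root is in [7.000000, 7.250000]

Step 3: midpoint = (7.000000 + 7.250000)/2 = 7.125000
  f(7.125000) = 17.705078
  f(mid) > 0, so root is in [7.000000, 7.125000]

Step 4: midpoint = (7.000000 + 7.125000)/2 = 7.062500
  f(7.062500) = 8.269775
  f(mid) > 0, so root is in [7.000000, 7.062500]

Step 5: midpoint = (7.000000 + 7.062500)/2 = 7.031250
  f(7.031250) = 3.614288
  f(mid) > 0, so root is in [7.000000, 7.031250]

midpoint = 7.031250


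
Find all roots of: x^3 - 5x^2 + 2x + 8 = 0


Let p(x) = x^3 - 5x^2 + 2x + 8. By the rational root theorem (leading coefficient 1), any rational root is an integer divisor of 8: try ±1, ±2, ... in turn.
Test x = 1: value = 6 ≠ 0.
Test x = -1: value = 0 ✓, so (x + 1) is a factor.
Synthetic division by (x + 1): bring down 1; 1(-1) - 5 = -6; (-6)(-1) + 2 = 8; 8(-1) + 8 = 0 → quotient x^2 - 6x + 8, remainder 0.
Solve the quadratic x^2 - 6x + 8 = 0: discriminant = (-6)^2 - 4(1)(8) = 36 - 32 = 4.
sqrt(4) = 2, so x = (6 ± 2)/2: x = 4 or x = 2.
Collecting all roots found:

x = -1, x = 2, x = 4


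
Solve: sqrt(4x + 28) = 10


Square both sides: 4x + 28 = 10^2 = 100
4x = 100 - 28 = 72
x = 18
Check: sqrt(4*18 + 28) = sqrt(100) = 10 ✓

x = 18


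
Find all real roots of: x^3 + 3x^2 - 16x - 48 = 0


Let p(x) = x^3 + 3x^2 - 16x - 48. By the rational root theorem (leading coefficient 1), any rational root is an integer divisor of 48: try ±1, ±2, ... in turn.
Test x = 1: value = -60 ≠ 0.
Test x = -1: value = -30 ≠ 0.
Test x = 2: value = -60 ≠ 0.
Test x = -2: value = -12 ≠ 0.
Test x = 3: value = -42 ≠ 0.
Test x = -3: value = 0 ✓, so (x + 3) is a factor.
Synthetic division by (x + 3): bring down 1; 1(-3) + 3 = 0; 0(-3) - 16 = -16; (-16)(-3) - 48 = 0 → quotient x^2 - 16, remainder 0.
Solve the quadratic x^2 - 16 = 0: discriminant = 0^2 - 4(1)(-16) = 0 + 64 = 64.
sqrt(64) = 8, so x = (0 ± 8)/2: x = 4 or x = -4.

x = -4, x = -3, x = 4


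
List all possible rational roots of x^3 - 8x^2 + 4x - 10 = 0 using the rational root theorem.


Rational root theorem: possible roots are ±p/q where:
  p divides the constant term (-10): p ∈ {1, 2, 5, 10}
  q divides the leading coefficient (1): q ∈ {1}

All possible rational roots: -10, -5, -2, -1, 1, 2, 5, 10

-10, -5, -2, -1, 1, 2, 5, 10


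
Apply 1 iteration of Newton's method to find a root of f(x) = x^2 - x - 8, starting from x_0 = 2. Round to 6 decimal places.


Newton's method: x_(n+1) = x_n - f(x_n)/f'(x_n)
f(x) = x^2 - x - 8
f'(x) = 2x - 1

Iteration 1:
  f(2.000000) = -6.000000
  f'(2.000000) = 3.000000
  x_1 = 2.000000 - (-6.000000)/(3.000000) = 4.000000

x_1 = 4.000000


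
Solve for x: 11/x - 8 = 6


Subtract -8 from both sides: 11/x = 14
Multiply both sides by x: 11 = 14 * x
Divide by 14: x = 11/14

x = 11/14


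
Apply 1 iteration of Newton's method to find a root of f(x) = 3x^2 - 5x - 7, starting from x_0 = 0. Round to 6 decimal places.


Newton's method: x_(n+1) = x_n - f(x_n)/f'(x_n)
f(x) = 3x^2 - 5x - 7
f'(x) = 6x - 5

Iteration 1:
  f(0.000000) = -7.000000
  f'(0.000000) = -5.000000
  x_1 = 0.000000 - (-7.000000)/(-5.000000) = -1.400000

x_1 = -1.400000


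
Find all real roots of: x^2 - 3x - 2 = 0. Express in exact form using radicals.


Using the quadratic formula: x = (-b ± sqrt(b^2 - 4ac)) / (2a)
Here a = 1, b = -3, c = -2
Discriminant = b^2 - 4ac = (-3)^2 - 4(1)(-2) = 9 + 8 = 17
Since discriminant = 17 > 0, there are two real roots.
x = (3 ± sqrt(17)) / 2
Numerically: x ≈ 3.5616 or x ≈ -0.5616

x = (3 + sqrt(17)) / 2 or x = (3 - sqrt(17)) / 2


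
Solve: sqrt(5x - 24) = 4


Square both sides: 5x - 24 = 4^2 = 16
5x = 16 + 24 = 40
x = 8
Check: sqrt(5*8 - 24) = sqrt(16) = 4 ✓

x = 8


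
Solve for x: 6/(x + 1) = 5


Multiply both sides by (x + 1): 6 = 5(x + 1)
Distribute: 6 = 5x + 5
5x = 6 - 5 = 1
x = 1/5

x = 1/5


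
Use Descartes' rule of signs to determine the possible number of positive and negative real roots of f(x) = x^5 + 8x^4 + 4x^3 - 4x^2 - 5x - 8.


Descartes' rule of signs:

For positive roots, count sign changes in f(x) = x^5 + 8x^4 + 4x^3 - 4x^2 - 5x - 8:
Signs of coefficients: +, +, +, -, -, -
Number of sign changes: 1
Possible positive real roots: 1

For negative roots, examine f(-x) = -x^5 + 8x^4 - 4x^3 - 4x^2 + 5x - 8:
Signs of coefficients: -, +, -, -, +, -
Number of sign changes: 4
Possible negative real roots: 4, 2, 0

Positive roots: 1; Negative roots: 4 or 2 or 0


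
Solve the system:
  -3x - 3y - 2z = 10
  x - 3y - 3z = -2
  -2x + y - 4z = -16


Using Cramer's rule. Expand each determinant along the first row.
D  = (-3)*[(-3)*(-4) - (-3)*1] - (-3)*[1*(-4) - (-3)*(-2)] + (-2)*[1*1 - (-3)*(-2)]
  = (-3)*(15) - (-3)*(-10) + (-2)*(-5) = -65
Dx = 10*[(-3)*(-4) - (-3)*1] - (-3)*[(-2)*(-4) - (-3)*(-16)] + (-2)*[(-2)*1 - (-3)*(-16)]
  = 10*(15) - (-3)*(-40) + (-2)*(-50) = 130
Dy = (-3)*[(-2)*(-4) - (-3)*(-16)] - 10*[1*(-4) - (-3)*(-2)] + (-2)*[1*(-16) - (-2)*(-2)]
  = (-3)*(-40) - 10*(-10) + (-2)*(-20) = 260
Dz = (-3)*[(-3)*(-16) - (-2)*1] - (-3)*[1*(-16) - (-2)*(-2)] + 10*[1*1 - (-3)*(-2)]
  = (-3)*(50) - (-3)*(-20) + 10*(-5) = -260
x = Dx/D = 130/-65 = -2, y = Dy/D = 260/-65 = -4, z = Dz/D = -260/-65 = 4
Check eq1: (-3)(-2) + (-3)(-4) + (-2)(4) = 10 = 10 ✓
Check eq2: (1)(-2) + (-3)(-4) + (-3)(4) = -2 = -2 ✓
Check eq3: (-2)(-2) + (1)(-4) + (-4)(4) = -16 = -16 ✓

x = -2, y = -4, z = 4


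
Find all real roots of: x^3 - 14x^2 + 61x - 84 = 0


Let p(x) = x^3 - 14x^2 + 61x - 84. By the rational root theorem (leading coefficient 1), any rational root is an integer divisor of 84: try ±1, ±2, ... in turn.
Test x = 1: value = -36 ≠ 0.
Test x = -1: value = -160 ≠ 0.
Test x = 2: value = -10 ≠ 0.
Test x = -2: value = -270 ≠ 0.
Test x = 3: value = 0 ✓, so (x - 3) is a factor.
Synthetic division by (x - 3): bring down 1; 1(3) - 14 = -11; (-11)(3) + 61 = 28; 28(3) - 84 = 0 → quotient x^2 - 11x + 28, remainder 0.
Solve the quadratic x^2 - 11x + 28 = 0: discriminant = (-11)^2 - 4(1)(28) = 121 - 112 = 9.
sqrt(9) = 3, so x = (11 ± 3)/2: x = 7 or x = 4.

x = 3, x = 4, x = 7


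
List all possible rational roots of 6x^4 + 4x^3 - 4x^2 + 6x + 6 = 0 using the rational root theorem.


Rational root theorem: possible roots are ±p/q where:
  p divides the constant term (6): p ∈ {1, 2, 3, 6}
  q divides the leading coefficient (6): q ∈ {1, 2, 3, 6}

All possible rational roots: -6, -3, -2, -3/2, -1, -2/3, -1/2, -1/3, -1/6, 1/6, 1/3, 1/2, 2/3, 1, 3/2, 2, 3, 6

-6, -3, -2, -3/2, -1, -2/3, -1/2, -1/3, -1/6, 1/6, 1/3, 1/2, 2/3, 1, 3/2, 2, 3, 6


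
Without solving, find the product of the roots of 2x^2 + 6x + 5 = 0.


By Vieta's formulas for ax^2 + bx + c = 0:
  Sum of roots = -b/a
  Product of roots = c/a

Here a = 2, b = 6, c = 5
Sum = -(6)/2 = -3
Product = 5/2 = 5/2

Product = 5/2


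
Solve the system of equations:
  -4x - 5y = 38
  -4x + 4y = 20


Using Cramer's rule:
Determinant D = (-4)(4) - (-4)(-5) = -16 - 20 = -36
Dx = (38)(4) - (20)(-5) = 152 + 100 = 252
Dy = (-4)(20) - (-4)(38) = -80 + 152 = 72
x = Dx/D = 252/-36 = -7
y = Dy/D = 72/-36 = -2

x = -7, y = -2


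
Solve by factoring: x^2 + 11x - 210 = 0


We need two numbers that multiply to -210 and add to 11.
Those numbers are -10 and 21 (since (-10) * 21 = -210 and (-10) + 21 = 11).
So x^2 + 11x - 210 = (x - 10)(x + 21) = 0
Setting each factor to zero: x = 10 or x = -21

x = -21, x = 10


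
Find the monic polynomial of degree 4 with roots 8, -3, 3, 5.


A monic polynomial with roots 8, -3, 3, 5 is:
p(x) = (x - 8)(x + 3)(x - 3)(x - 5)
After multiplying by (x - 8): x - 8
After multiplying by (x + 3): x^2 - 5x - 24
After multiplying by (x - 3): x^3 - 8x^2 - 9x + 72
After multiplying by (x - 5): x^4 - 13x^3 + 31x^2 + 117x - 360

x^4 - 13x^3 + 31x^2 + 117x - 360


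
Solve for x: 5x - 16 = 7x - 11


Starting with: 5x - 16 = 7x - 11
Move all x terms to left: (5 - 7)x = -11 + 16
Simplify: -2x = 5
Divide both sides by -2: x = -5/2

x = -5/2


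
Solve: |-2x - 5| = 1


An absolute value equation |expr| = 1 gives two cases:
Case 1: -2x - 5 = 1
  -2x = 6, so x = -3
Case 2: -2x - 5 = -1
  -2x = 4, so x = -2

x = -3, x = -2


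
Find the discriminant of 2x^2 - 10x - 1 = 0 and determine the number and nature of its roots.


For ax^2 + bx + c = 0, discriminant D = b^2 - 4ac
Here a = 2, b = -10, c = -1
D = (-10)^2 - 4(2)(-1) = 100 + 8 = 108

D = 108 > 0 but not a perfect square
The equation has 2 distinct real irrational roots.

Discriminant = 108, 2 distinct real irrational roots


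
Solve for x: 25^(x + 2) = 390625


Express both sides with the same base.
390625 = 25^4
Since the bases match, equate exponents: x + 2 = 4
So x = 4 - (2) = 2

x = 2


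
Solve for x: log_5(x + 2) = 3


Convert to exponential form: x + 2 = 5^3 = 125
x = 125 - 2 = 123
Check: log_5(123 + 2) = log_5(125) = log_5(125) = 3 ✓

x = 123


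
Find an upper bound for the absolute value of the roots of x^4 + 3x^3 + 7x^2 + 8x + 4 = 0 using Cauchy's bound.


Cauchy's bound: all roots r satisfy |r| <= 1 + max(|a_i/a_n|) for i = 0,...,n-1
where a_n is the leading coefficient.

Coefficients: [1, 3, 7, 8, 4]
Leading coefficient a_n = 1
Ratios |a_i/a_n|: 3, 7, 8, 4
Maximum ratio: 8
Cauchy's bound: |r| <= 1 + 8 = 9

Upper bound = 9


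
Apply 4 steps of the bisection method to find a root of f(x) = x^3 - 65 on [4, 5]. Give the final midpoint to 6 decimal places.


f(x) = x^3 - 65
f(4) = -1 < 0
f(5) = 60 > 0

Step 1: midpoint = (4.000000 + 5.000000)/2 = 4.500000
  f(4.500000) = 26.125000
  f(mid) > 0, so root is in [4.000000, 4.500000]

Step 2: midpoint = (4.000000 + 4.500000)/2 = 4.250000
  f(4.250000) = 11.765625
  f(mid) > 0, so root is in [4.000000, 4.250000]

Step 3: midpoint = (4.000000 + 4.250000)/2 = 4.125000
  f(4.125000) = 5.189453
  f(mid) > 0, so root is in [4.000000, 4.125000]

Step 4: midpoint = (4.000000 + 4.125000)/2 = 4.062500
  f(4.062500) = 2.047119
  f(mid) > 0, so root is in [4.000000, 4.062500]

midpoint = 4.062500


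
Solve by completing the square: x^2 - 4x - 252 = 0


Start: x^2 - 4x - 252 = 0
Move constant: x^2 - 4x = 252
Half of -4 is -2, squared is 4
Add 4 to both sides: x^2 - 4x + 4 = 256
(x - 2)^2 = 256
x - 2 = ±16
x = 2 + 16 = 18 or x = 2 - 16 = -14

x = -14, x = 18


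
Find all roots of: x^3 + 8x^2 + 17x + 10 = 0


Let p(x) = x^3 + 8x^2 + 17x + 10. By the rational root theorem (leading coefficient 1), any rational root is an integer divisor of 10: try ±1, ±2, ... in turn.
Test x = 1: value = 36 ≠ 0.
Test x = -1: value = 0 ✓, so (x + 1) is a factor.
Synthetic division by (x + 1): bring down 1; 1(-1) + 8 = 7; 7(-1) + 17 = 10; 10(-1) + 10 = 0 → quotient x^2 + 7x + 10, remainder 0.
Solve the quadratic x^2 + 7x + 10 = 0: discriminant = 7^2 - 4(1)(10) = 49 - 40 = 9.
sqrt(9) = 3, so x = (-7 ± 3)/2: x = -2 or x = -5.
Collecting all roots found:

x = -5, x = -2, x = -1


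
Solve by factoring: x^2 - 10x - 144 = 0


We need two numbers that multiply to -144 and add to -10.
Those numbers are -18 and 8 (since (-18) * 8 = -144 and (-18) + 8 = -10).
So x^2 - 10x - 144 = (x - 18)(x + 8) = 0
Setting each factor to zero: x = 18 or x = -8

x = -8, x = 18


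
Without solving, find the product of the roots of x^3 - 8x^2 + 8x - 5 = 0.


By Vieta's formulas for x^3 + bx^2 + cx + d = 0:
  r1 + r2 + r3 = -b/a = 8
  r1*r2 + r1*r3 + r2*r3 = c/a = 8
  r1*r2*r3 = -d/a = 5


Product = 5


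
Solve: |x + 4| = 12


An absolute value equation |expr| = 12 gives two cases:
Case 1: x + 4 = 12
  x = 8, so x = 8
Case 2: x + 4 = -12
  x = -16, so x = -16

x = -16, x = 8


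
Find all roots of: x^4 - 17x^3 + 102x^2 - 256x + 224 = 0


Let p(x) = x^4 - 17x^3 + 102x^2 - 256x + 224. By the rational root theorem (leading coefficient 1), any rational root is an integer divisor of 224: try ±1, ±2, ... in turn.
Test x = 1: value = 54 ≠ 0.
Test x = -1: value = 600 ≠ 0.
Test x = 2: value = 0 ✓, so (x - 2) is a factor.
Synthetic division by (x - 2): bring down 1; 1(2) - 17 = -15; (-15)(2) + 102 = 72; 72(2) - 256 = -112; (-112)(2) + 224 = 0 → quotient x^3 - 15x^2 + 72x - 112, remainder 0.
Continue with the quotient x^3 - 15x^2 + 72x - 112 (candidates must divide 112; re-test x = 2 first in case it repeats).
Test x = 2: value = -20 ≠ 0.
Test x = -2: value = -324 ≠ 0.
Test x = 4: value = 0 ✓, so (x - 4) is a factor.
Synthetic division by (x - 4): bring down 1; 1(4) - 15 = -11; (-11)(4) + 72 = 28; 28(4) - 112 = 0 → quotient x^2 - 11x + 28, remainder 0.
Solve the quadratic x^2 - 11x + 28 = 0: discriminant = (-11)^2 - 4(1)(28) = 121 - 112 = 9.
sqrt(9) = 3, so x = (11 ± 3)/2: x = 7 or x = 4.
Collecting all roots found:

x = 2, x = 4 (multiplicity 2), x = 7


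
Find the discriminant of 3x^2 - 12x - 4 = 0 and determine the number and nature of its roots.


For ax^2 + bx + c = 0, discriminant D = b^2 - 4ac
Here a = 3, b = -12, c = -4
D = (-12)^2 - 4(3)(-4) = 144 + 48 = 192

D = 192 > 0 but not a perfect square
The equation has 2 distinct real irrational roots.

Discriminant = 192, 2 distinct real irrational roots


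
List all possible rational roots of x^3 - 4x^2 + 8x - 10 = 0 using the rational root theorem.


Rational root theorem: possible roots are ±p/q where:
  p divides the constant term (-10): p ∈ {1, 2, 5, 10}
  q divides the leading coefficient (1): q ∈ {1}

All possible rational roots: -10, -5, -2, -1, 1, 2, 5, 10

-10, -5, -2, -1, 1, 2, 5, 10


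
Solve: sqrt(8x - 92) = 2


Square both sides: 8x - 92 = 2^2 = 4
8x = 4 + 92 = 96
x = 12
Check: sqrt(8*12 - 92) = sqrt(4) = 2 ✓

x = 12


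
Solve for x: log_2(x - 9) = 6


Convert to exponential form: x - 9 = 2^6 = 64
x = 64 + 9 = 73
Check: log_2(73 - 9) = log_2(64) = log_2(64) = 6 ✓

x = 73


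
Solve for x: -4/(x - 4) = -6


Multiply both sides by (x - 4): -4 = -6(x - 4)
Distribute: -4 = -6x + 24
-6x = -4 - 24 = -28
x = 14/3

x = 14/3


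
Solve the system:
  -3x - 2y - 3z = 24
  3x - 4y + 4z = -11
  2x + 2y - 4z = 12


Using Cramer's rule. Expand each determinant along the first row.
D  = (-3)*[(-4)*(-4) - 4*2] - (-2)*[3*(-4) - 4*2] + (-3)*[3*2 - (-4)*2]
  = (-3)*(8) - (-2)*(-20) + (-3)*(14) = -106
Dx = 24*[(-4)*(-4) - 4*2] - (-2)*[(-11)*(-4) - 4*12] + (-3)*[(-11)*2 - (-4)*12]
  = 24*(8) - (-2)*(-4) + (-3)*(26) = 106
Dy = (-3)*[(-11)*(-4) - 4*12] - 24*[3*(-4) - 4*2] + (-3)*[3*12 - (-11)*2]
  = (-3)*(-4) - 24*(-20) + (-3)*(58) = 318
Dz = (-3)*[(-4)*12 - (-11)*2] - (-2)*[3*12 - (-11)*2] + 24*[3*2 - (-4)*2]
  = (-3)*(-26) - (-2)*(58) + 24*(14) = 530
x = Dx/D = 106/-106 = -1, y = Dy/D = 318/-106 = -3, z = Dz/D = 530/-106 = -5
Check eq1: (-3)(-1) + (-2)(-3) + (-3)(-5) = 24 = 24 ✓
Check eq2: (3)(-1) + (-4)(-3) + (4)(-5) = -11 = -11 ✓
Check eq3: (2)(-1) + (2)(-3) + (-4)(-5) = 12 = 12 ✓

x = -1, y = -3, z = -5


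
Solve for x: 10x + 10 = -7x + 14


Starting with: 10x + 10 = -7x + 14
Move all x terms to left: (10 + 7)x = 14 - 10
Simplify: 17x = 4
Divide both sides by 17: x = 4/17

x = 4/17


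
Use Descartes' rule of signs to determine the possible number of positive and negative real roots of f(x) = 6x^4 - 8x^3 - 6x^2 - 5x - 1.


Descartes' rule of signs:

For positive roots, count sign changes in f(x) = 6x^4 - 8x^3 - 6x^2 - 5x - 1:
Signs of coefficients: +, -, -, -, -
Number of sign changes: 1
Possible positive real roots: 1

For negative roots, examine f(-x) = 6x^4 + 8x^3 - 6x^2 + 5x - 1:
Signs of coefficients: +, +, -, +, -
Number of sign changes: 3
Possible negative real roots: 3, 1

Positive roots: 1; Negative roots: 3 or 1


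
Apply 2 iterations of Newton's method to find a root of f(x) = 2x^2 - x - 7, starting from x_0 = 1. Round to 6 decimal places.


Newton's method: x_(n+1) = x_n - f(x_n)/f'(x_n)
f(x) = 2x^2 - x - 7
f'(x) = 4x - 1

Iteration 1:
  f(1.000000) = -6.000000
  f'(1.000000) = 3.000000
  x_1 = 1.000000 - (-6.000000)/(3.000000) = 3.000000

Iteration 2:
  f(3.000000) = 8.000000
  f'(3.000000) = 11.000000
  x_2 = 3.000000 - (8.000000)/(11.000000) = 2.272727

x_2 = 2.272727


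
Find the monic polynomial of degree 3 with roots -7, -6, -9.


A monic polynomial with roots -7, -6, -9 is:
p(x) = (x + 7)(x + 6)(x + 9)
After multiplying by (x + 7): x + 7
After multiplying by (x + 6): x^2 + 13x + 42
After multiplying by (x + 9): x^3 + 22x^2 + 159x + 378

x^3 + 22x^2 + 159x + 378


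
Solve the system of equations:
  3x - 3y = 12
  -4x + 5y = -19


Using Cramer's rule:
Determinant D = (3)(5) - (-4)(-3) = 15 - 12 = 3
Dx = (12)(5) - (-19)(-3) = 60 - 57 = 3
Dy = (3)(-19) - (-4)(12) = -57 + 48 = -9
x = Dx/D = 3/3 = 1
y = Dy/D = -9/3 = -3

x = 1, y = -3


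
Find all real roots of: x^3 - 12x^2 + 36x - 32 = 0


Let p(x) = x^3 - 12x^2 + 36x - 32. By the rational root theorem (leading coefficient 1), any rational root is an integer divisor of 32: try ±1, ±2, ... in turn.
Test x = 1: value = -7 ≠ 0.
Test x = -1: value = -81 ≠ 0.
Test x = 2: value = 0 ✓, so (x - 2) is a factor.
Synthetic division by (x - 2): bring down 1; 1(2) - 12 = -10; (-10)(2) + 36 = 16; 16(2) - 32 = 0 → quotient x^2 - 10x + 16, remainder 0.
Solve the quadratic x^2 - 10x + 16 = 0: discriminant = (-10)^2 - 4(1)(16) = 100 - 64 = 36.
sqrt(36) = 6, so x = (10 ± 6)/2: x = 8 or x = 2.

x = 2 (multiplicity 2), x = 8


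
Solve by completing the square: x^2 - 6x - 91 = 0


Start: x^2 - 6x - 91 = 0
Move constant: x^2 - 6x = 91
Half of -6 is -3, squared is 9
Add 9 to both sides: x^2 - 6x + 9 = 100
(x - 3)^2 = 100
x - 3 = ±10
x = 3 + 10 = 13 or x = 3 - 10 = -7

x = -7, x = 13


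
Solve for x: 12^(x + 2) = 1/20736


Express both sides with the same base.
1/20736 = 12^(-4)
Since the bases match, equate exponents: x + 2 = -4
So x = -4 - (2) = -6

x = -6


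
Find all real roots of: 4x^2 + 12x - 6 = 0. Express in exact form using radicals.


Using the quadratic formula: x = (-b ± sqrt(b^2 - 4ac)) / (2a)
Here a = 4, b = 12, c = -6
Discriminant = b^2 - 4ac = 12^2 - 4(4)(-6) = 144 + 96 = 240
Since discriminant = 240 > 0, there are two real roots.
x = (-12 ± 4*sqrt(15)) / 8
Simplifying: x = (-3 ± sqrt(15)) / 2
Numerically: x ≈ 0.4365 or x ≈ -3.4365

x = (-3 + sqrt(15)) / 2 or x = (-3 - sqrt(15)) / 2


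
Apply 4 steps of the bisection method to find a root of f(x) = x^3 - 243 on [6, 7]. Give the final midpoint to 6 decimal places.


f(x) = x^3 - 243
f(6) = -27 < 0
f(7) = 100 > 0

Step 1: midpoint = (6.000000 + 7.000000)/2 = 6.500000
  f(6.500000) = 31.625000
  f(mid) > 0, so root is in [6.000000, 6.500000]

Step 2: midpoint = (6.000000 + 6.500000)/2 = 6.250000
  f(6.250000) = 1.140625
  f(mid) > 0, so root is in [6.000000, 6.250000]

Step 3: midpoint = (6.000000 + 6.250000)/2 = 6.125000
  f(6.125000) = -13.216797
  f(mid) < 0, so root is in [6.125000, 6.250000]

Step 4: midpoint = (6.125000 + 6.250000)/2 = 6.187500
  f(6.187500) = -6.110596
  f(mid) < 0, so root is in [6.187500, 6.250000]

midpoint = 6.187500


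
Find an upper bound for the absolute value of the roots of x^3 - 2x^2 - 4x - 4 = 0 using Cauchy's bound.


Cauchy's bound: all roots r satisfy |r| <= 1 + max(|a_i/a_n|) for i = 0,...,n-1
where a_n is the leading coefficient.

Coefficients: [1, -2, -4, -4]
Leading coefficient a_n = 1
Ratios |a_i/a_n|: 2, 4, 4
Maximum ratio: 4
Cauchy's bound: |r| <= 1 + 4 = 5

Upper bound = 5


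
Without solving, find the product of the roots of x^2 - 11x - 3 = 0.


By Vieta's formulas for ax^2 + bx + c = 0:
  Sum of roots = -b/a
  Product of roots = c/a

Here a = 1, b = -11, c = -3
Sum = -(-11)/1 = 11
Product = -3/1 = -3

Product = -3


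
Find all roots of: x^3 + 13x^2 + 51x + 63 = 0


Let p(x) = x^3 + 13x^2 + 51x + 63. By the rational root theorem (leading coefficient 1), any rational root is an integer divisor of 63: try ±1, ±2, ... in turn.
Test x = 1: value = 128 ≠ 0.
Test x = -1: value = 24 ≠ 0.
Test x = 3: value = 360 ≠ 0.
Test x = -3: value = 0 ✓, so (x + 3) is a factor.
Synthetic division by (x + 3): bring down 1; 1(-3) + 13 = 10; 10(-3) + 51 = 21; 21(-3) + 63 = 0 → quotient x^2 + 10x + 21, remainder 0.
Solve the quadratic x^2 + 10x + 21 = 0: discriminant = 10^2 - 4(1)(21) = 100 - 84 = 16.
sqrt(16) = 4, so x = (-10 ± 4)/2: x = -3 or x = -7.
Collecting all roots found:

x = -7, x = -3 (multiplicity 2)


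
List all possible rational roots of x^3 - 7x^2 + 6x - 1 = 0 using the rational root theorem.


Rational root theorem: possible roots are ±p/q where:
  p divides the constant term (-1): p ∈ {1}
  q divides the leading coefficient (1): q ∈ {1}

All possible rational roots: -1, 1

-1, 1


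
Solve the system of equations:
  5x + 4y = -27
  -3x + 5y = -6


Using Cramer's rule:
Determinant D = (5)(5) - (-3)(4) = 25 + 12 = 37
Dx = (-27)(5) - (-6)(4) = -135 + 24 = -111
Dy = (5)(-6) - (-3)(-27) = -30 - 81 = -111
x = Dx/D = -111/37 = -3
y = Dy/D = -111/37 = -3

x = -3, y = -3


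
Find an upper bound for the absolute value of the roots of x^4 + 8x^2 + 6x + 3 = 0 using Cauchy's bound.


Cauchy's bound: all roots r satisfy |r| <= 1 + max(|a_i/a_n|) for i = 0,...,n-1
where a_n is the leading coefficient.

Coefficients: [1, 0, 8, 6, 3]
Leading coefficient a_n = 1
Ratios |a_i/a_n|: 0, 8, 6, 3
Maximum ratio: 8
Cauchy's bound: |r| <= 1 + 8 = 9

Upper bound = 9


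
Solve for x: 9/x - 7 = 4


Subtract -7 from both sides: 9/x = 11
Multiply both sides by x: 9 = 11 * x
Divide by 11: x = 9/11

x = 9/11


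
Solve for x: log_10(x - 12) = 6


Convert to exponential form: x - 12 = 10^6 = 1000000
x = 1000000 + 12 = 1000012
Check: log_10(1000012 - 12) = log_10(1000000) = log_10(1000000) = 6 ✓

x = 1000012


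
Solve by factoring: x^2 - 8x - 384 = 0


We need two numbers that multiply to -384 and add to -8.
Those numbers are -24 and 16 (since (-24) * 16 = -384 and (-24) + 16 = -8).
So x^2 - 8x - 384 = (x - 24)(x + 16) = 0
Setting each factor to zero: x = 24 or x = -16

x = -16, x = 24


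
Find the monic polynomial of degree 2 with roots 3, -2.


A monic polynomial with roots 3, -2 is:
p(x) = (x - 3)(x + 2)
After multiplying by (x - 3): x - 3
After multiplying by (x + 2): x^2 - x - 6

x^2 - x - 6


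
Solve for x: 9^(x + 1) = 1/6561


Express both sides with the same base.
1/6561 = 9^(-4)
Since the bases match, equate exponents: x + 1 = -4
So x = -4 - (1) = -5

x = -5


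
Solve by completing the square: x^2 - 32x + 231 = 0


Start: x^2 - 32x + 231 = 0
Move constant: x^2 - 32x = -231
Half of -32 is -16, squared is 256
Add 256 to both sides: x^2 - 32x + 256 = 25
(x - 16)^2 = 25
x - 16 = ±5
x = 16 + 5 = 21 or x = 16 - 5 = 11

x = 11, x = 21


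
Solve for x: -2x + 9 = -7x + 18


Starting with: -2x + 9 = -7x + 18
Move all x terms to left: (-2 + 7)x = 18 - 9
Simplify: 5x = 9
Divide both sides by 5: x = 9/5

x = 9/5


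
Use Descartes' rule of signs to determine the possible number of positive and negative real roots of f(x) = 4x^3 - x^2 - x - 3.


Descartes' rule of signs:

For positive roots, count sign changes in f(x) = 4x^3 - x^2 - x - 3:
Signs of coefficients: +, -, -, -
Number of sign changes: 1
Possible positive real roots: 1

For negative roots, examine f(-x) = -4x^3 - x^2 + x - 3:
Signs of coefficients: -, -, +, -
Number of sign changes: 2
Possible negative real roots: 2, 0

Positive roots: 1; Negative roots: 2 or 0


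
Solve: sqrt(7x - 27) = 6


Square both sides: 7x - 27 = 6^2 = 36
7x = 36 + 27 = 63
x = 9
Check: sqrt(7*9 - 27) = sqrt(36) = 6 ✓

x = 9


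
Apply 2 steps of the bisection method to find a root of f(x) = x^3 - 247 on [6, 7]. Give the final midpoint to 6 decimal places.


f(x) = x^3 - 247
f(6) = -31 < 0
f(7) = 96 > 0

Step 1: midpoint = (6.000000 + 7.000000)/2 = 6.500000
  f(6.500000) = 27.625000
  f(mid) > 0, so root is in [6.000000, 6.500000]

Step 2: midpoint = (6.000000 + 6.500000)/2 = 6.250000
  f(6.250000) = -2.859375
  f(mid) < 0, so root is in [6.250000, 6.500000]

midpoint = 6.250000


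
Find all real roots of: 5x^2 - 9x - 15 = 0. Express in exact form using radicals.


Using the quadratic formula: x = (-b ± sqrt(b^2 - 4ac)) / (2a)
Here a = 5, b = -9, c = -15
Discriminant = b^2 - 4ac = (-9)^2 - 4(5)(-15) = 81 + 300 = 381
Since discriminant = 381 > 0, there are two real roots.
x = (9 ± sqrt(381)) / 10
Numerically: x ≈ 2.8519 or x ≈ -1.0519

x = (9 + sqrt(381)) / 10 or x = (9 - sqrt(381)) / 10


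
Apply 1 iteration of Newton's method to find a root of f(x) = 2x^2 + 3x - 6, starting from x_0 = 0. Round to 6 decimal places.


Newton's method: x_(n+1) = x_n - f(x_n)/f'(x_n)
f(x) = 2x^2 + 3x - 6
f'(x) = 4x + 3

Iteration 1:
  f(0.000000) = -6.000000
  f'(0.000000) = 3.000000
  x_1 = 0.000000 - (-6.000000)/(3.000000) = 2.000000

x_1 = 2.000000


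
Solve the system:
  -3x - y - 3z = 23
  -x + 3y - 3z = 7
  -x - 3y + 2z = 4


Using Cramer's rule. Expand each determinant along the first row.
D  = (-3)*[3*2 - (-3)*(-3)] - (-1)*[(-1)*2 - (-3)*(-1)] + (-3)*[(-1)*(-3) - 3*(-1)]
  = (-3)*(-3) - (-1)*(-5) + (-3)*(6) = -14
Dx = 23*[3*2 - (-3)*(-3)] - (-1)*[7*2 - (-3)*4] + (-3)*[7*(-3) - 3*4]
  = 23*(-3) - (-1)*(26) + (-3)*(-33) = 56
Dy = (-3)*[7*2 - (-3)*4] - 23*[(-1)*2 - (-3)*(-1)] + (-3)*[(-1)*4 - 7*(-1)]
  = (-3)*(26) - 23*(-5) + (-3)*(3) = 28
Dz = (-3)*[3*4 - 7*(-3)] - (-1)*[(-1)*4 - 7*(-1)] + 23*[(-1)*(-3) - 3*(-1)]
  = (-3)*(33) - (-1)*(3) + 23*(6) = 42
x = Dx/D = 56/-14 = -4, y = Dy/D = 28/-14 = -2, z = Dz/D = 42/-14 = -3
Check eq1: (-3)(-4) + (-1)(-2) + (-3)(-3) = 23 = 23 ✓
Check eq2: (-1)(-4) + (3)(-2) + (-3)(-3) = 7 = 7 ✓
Check eq3: (-1)(-4) + (-3)(-2) + (2)(-3) = 4 = 4 ✓

x = -4, y = -2, z = -3


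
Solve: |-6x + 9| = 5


An absolute value equation |expr| = 5 gives two cases:
Case 1: -6x + 9 = 5
  -6x = -4, so x = 2/3
Case 2: -6x + 9 = -5
  -6x = -14, so x = 7/3

x = 2/3, x = 7/3


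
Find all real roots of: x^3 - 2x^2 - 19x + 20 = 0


Let p(x) = x^3 - 2x^2 - 19x + 20. By the rational root theorem (leading coefficient 1), any rational root is an integer divisor of 20: try ±1, ±2, ... in turn.
Test x = 1: value = 0 ✓, so (x - 1) is a factor.
Synthetic division by (x - 1): bring down 1; 1(1) - 2 = -1; (-1)(1) - 19 = -20; (-20)(1) + 20 = 0 → quotient x^2 - x - 20, remainder 0.
Solve the quadratic x^2 - x - 20 = 0: discriminant = (-1)^2 - 4(1)(-20) = 1 + 80 = 81.
sqrt(81) = 9, so x = (1 ± 9)/2: x = 5 or x = -4.

x = -4, x = 1, x = 5


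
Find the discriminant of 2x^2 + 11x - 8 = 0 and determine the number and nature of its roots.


For ax^2 + bx + c = 0, discriminant D = b^2 - 4ac
Here a = 2, b = 11, c = -8
D = (11)^2 - 4(2)(-8) = 121 + 64 = 185

D = 185 > 0 but not a perfect square
The equation has 2 distinct real irrational roots.

Discriminant = 185, 2 distinct real irrational roots


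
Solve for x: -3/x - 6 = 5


Subtract -6 from both sides: -3/x = 11
Multiply both sides by x: -3 = 11 * x
Divide by 11: x = -3/11

x = -3/11


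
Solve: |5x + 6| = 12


An absolute value equation |expr| = 12 gives two cases:
Case 1: 5x + 6 = 12
  5x = 6, so x = 6/5
Case 2: 5x + 6 = -12
  5x = -18, so x = -18/5

x = -18/5, x = 6/5


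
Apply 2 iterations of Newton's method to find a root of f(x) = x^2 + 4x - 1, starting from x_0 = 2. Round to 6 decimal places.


Newton's method: x_(n+1) = x_n - f(x_n)/f'(x_n)
f(x) = x^2 + 4x - 1
f'(x) = 2x + 4

Iteration 1:
  f(2.000000) = 11.000000
  f'(2.000000) = 8.000000
  x_1 = 2.000000 - (11.000000)/(8.000000) = 0.625000

Iteration 2:
  f(0.625000) = 1.890625
  f'(0.625000) = 5.250000
  x_2 = 0.625000 - (1.890625)/(5.250000) = 0.264881

x_2 = 0.264881
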